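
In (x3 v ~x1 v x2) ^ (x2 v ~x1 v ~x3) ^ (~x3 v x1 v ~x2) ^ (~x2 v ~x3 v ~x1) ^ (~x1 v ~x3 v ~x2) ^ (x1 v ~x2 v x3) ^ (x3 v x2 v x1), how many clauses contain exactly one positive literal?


A definite clause has exactly one positive literal.
Clause 1: 2 positive -> not definite
Clause 2: 1 positive -> definite
Clause 3: 1 positive -> definite
Clause 4: 0 positive -> not definite
Clause 5: 0 positive -> not definite
Clause 6: 2 positive -> not definite
Clause 7: 3 positive -> not definite
Definite clause count = 2.

2


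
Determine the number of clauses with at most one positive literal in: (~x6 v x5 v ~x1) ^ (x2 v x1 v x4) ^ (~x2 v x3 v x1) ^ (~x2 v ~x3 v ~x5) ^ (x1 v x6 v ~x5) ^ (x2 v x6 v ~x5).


A Horn clause has at most one positive literal.
Clause 1: 1 positive lit(s) -> Horn
Clause 2: 3 positive lit(s) -> not Horn
Clause 3: 2 positive lit(s) -> not Horn
Clause 4: 0 positive lit(s) -> Horn
Clause 5: 2 positive lit(s) -> not Horn
Clause 6: 2 positive lit(s) -> not Horn
Total Horn clauses = 2.

2


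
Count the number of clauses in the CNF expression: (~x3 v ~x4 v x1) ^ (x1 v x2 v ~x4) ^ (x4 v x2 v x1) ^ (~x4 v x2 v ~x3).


Each group enclosed in parentheses joined by ^ is one clause.
Counting the conjuncts: 4 clauses.

4


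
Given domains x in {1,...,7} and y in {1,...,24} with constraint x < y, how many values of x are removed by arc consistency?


For the constraint x < y, x needs a supporting value in y's domain.
x can be at most 23 (one less than y's maximum).
Valid x values from domain: 7 out of 7.
Pruned = 7 - 7 = 0.

0


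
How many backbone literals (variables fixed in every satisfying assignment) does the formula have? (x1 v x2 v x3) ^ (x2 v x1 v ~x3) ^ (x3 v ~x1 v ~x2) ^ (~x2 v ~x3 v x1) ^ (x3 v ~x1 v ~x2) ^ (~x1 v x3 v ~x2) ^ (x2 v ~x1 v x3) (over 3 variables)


Find all satisfying assignments: 3 model(s).
Check which variables have the same value in every model.
No variable is fixed across all models.
Backbone size = 0.

0


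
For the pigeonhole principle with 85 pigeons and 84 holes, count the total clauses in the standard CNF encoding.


The PHP encoding has two parts:
1) At-least-one-hole clauses: 85 (one per pigeon, each with 84 literals).
2) At-most-one-pigeon-per-hole clauses: 84 holes * C(85,2) = 84 * 3570 = 299880.
Total clauses = 85 + 299880 = 299965.

299965


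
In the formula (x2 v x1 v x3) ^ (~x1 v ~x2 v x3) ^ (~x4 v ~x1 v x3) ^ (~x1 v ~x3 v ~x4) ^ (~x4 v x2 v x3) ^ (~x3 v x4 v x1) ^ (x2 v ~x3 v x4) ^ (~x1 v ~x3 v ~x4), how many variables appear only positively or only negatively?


A pure literal appears in only one polarity across all clauses.
No pure literals found.
Count = 0.

0


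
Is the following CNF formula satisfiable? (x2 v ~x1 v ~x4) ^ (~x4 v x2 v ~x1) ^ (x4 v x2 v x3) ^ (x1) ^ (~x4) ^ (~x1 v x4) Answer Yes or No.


Check all 16 possible truth assignments.
Number of satisfying assignments found: 0.
The formula is unsatisfiable.

No


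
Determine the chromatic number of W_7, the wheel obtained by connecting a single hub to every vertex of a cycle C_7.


W_7 consists of the cycle C_7 together with a hub vertex adjacent to every cycle vertex.
The cycle C_7 needs 3 colors (odd cycle -> 3).
The hub is adjacent to every cycle vertex, so it must receive a new color distinct from all of them.
Chromatic number = 3 + 1 = 4.

4


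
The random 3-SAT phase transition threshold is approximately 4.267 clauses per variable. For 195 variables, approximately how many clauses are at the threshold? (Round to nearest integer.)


The 3-SAT phase transition occurs at approximately 4.267 clauses per variable.
m = 4.267 * 195 = 832.065.
Rounded to nearest integer: 832.

832


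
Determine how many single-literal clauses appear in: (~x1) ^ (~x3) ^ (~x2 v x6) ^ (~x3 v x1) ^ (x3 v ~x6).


A unit clause contains exactly one literal.
Unit clauses found: (~x1), (~x3).
Count = 2.

2


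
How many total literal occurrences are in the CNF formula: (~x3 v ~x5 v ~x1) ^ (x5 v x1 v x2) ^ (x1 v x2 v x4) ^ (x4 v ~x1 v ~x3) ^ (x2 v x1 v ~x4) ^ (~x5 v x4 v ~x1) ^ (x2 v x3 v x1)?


Clause lengths: 3, 3, 3, 3, 3, 3, 3.
Sum = 3 + 3 + 3 + 3 + 3 + 3 + 3 = 21.

21


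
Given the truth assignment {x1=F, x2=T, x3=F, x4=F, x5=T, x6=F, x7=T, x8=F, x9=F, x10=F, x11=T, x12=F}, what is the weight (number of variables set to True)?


The weight is the number of variables assigned True.
True variables: x2, x5, x7, x11.
Weight = 4.

4


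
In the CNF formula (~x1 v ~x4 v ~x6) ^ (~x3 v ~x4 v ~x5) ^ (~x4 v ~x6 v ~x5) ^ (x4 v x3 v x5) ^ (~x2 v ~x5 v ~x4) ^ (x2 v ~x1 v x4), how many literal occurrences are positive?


Scan each clause for unnegated literals.
Clause 1: 0 positive; Clause 2: 0 positive; Clause 3: 0 positive; Clause 4: 3 positive; Clause 5: 0 positive; Clause 6: 2 positive.
Total positive literal occurrences = 5.

5


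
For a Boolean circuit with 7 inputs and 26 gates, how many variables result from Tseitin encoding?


The Tseitin transformation introduces one auxiliary variable per gate.
Total variables = inputs + gates = 7 + 26 = 33.

33


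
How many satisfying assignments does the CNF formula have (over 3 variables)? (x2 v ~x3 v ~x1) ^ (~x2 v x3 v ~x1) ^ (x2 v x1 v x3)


Enumerate all 8 truth assignments over 3 variables.
Test each against every clause.
Satisfying assignments found: 5.

5


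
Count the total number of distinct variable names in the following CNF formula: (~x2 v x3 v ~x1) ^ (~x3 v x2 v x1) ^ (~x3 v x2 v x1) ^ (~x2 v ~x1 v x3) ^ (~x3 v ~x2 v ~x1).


Identify each distinct variable in the formula.
Variables found: x1, x2, x3.
Total distinct variables = 3.

3


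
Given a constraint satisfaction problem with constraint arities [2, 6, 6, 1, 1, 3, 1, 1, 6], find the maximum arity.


The arities are: 2, 6, 6, 1, 1, 3, 1, 1, 6.
Scan for the maximum value.
Maximum arity = 6.

6


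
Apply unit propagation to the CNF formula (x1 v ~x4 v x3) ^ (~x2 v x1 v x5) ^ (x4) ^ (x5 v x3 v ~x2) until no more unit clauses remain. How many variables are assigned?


Unit propagation repeatedly assigns the literal in any unit clause, then simplifies.
Assignments in order: x4 = T.
No further unit clauses remain.
Total variables assigned = 1.

1


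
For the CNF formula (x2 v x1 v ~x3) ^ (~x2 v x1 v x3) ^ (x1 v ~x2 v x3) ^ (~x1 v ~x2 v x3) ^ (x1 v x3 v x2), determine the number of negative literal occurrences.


Scan each clause for negated literals.
Clause 1: 1 negative; Clause 2: 1 negative; Clause 3: 1 negative; Clause 4: 2 negative; Clause 5: 0 negative.
Total negative literal occurrences = 5.

5


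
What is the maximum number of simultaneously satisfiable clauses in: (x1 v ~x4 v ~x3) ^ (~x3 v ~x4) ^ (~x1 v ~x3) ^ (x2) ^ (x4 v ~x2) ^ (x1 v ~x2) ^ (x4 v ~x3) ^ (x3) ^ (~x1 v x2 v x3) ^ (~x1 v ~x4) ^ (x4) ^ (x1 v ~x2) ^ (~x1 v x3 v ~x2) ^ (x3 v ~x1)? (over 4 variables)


Enumerate all 16 truth assignments.
For each, count how many of the 14 clauses are satisfied.
The formula is not fully satisfiable, so the maximum is below 14.
Maximum simultaneously satisfiable clauses = 12.

12


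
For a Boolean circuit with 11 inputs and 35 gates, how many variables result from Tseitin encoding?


The Tseitin transformation introduces one auxiliary variable per gate.
Total variables = inputs + gates = 11 + 35 = 46.

46


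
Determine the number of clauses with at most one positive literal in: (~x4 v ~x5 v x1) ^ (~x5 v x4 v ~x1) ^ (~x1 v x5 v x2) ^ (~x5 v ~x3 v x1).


A Horn clause has at most one positive literal.
Clause 1: 1 positive lit(s) -> Horn
Clause 2: 1 positive lit(s) -> Horn
Clause 3: 2 positive lit(s) -> not Horn
Clause 4: 1 positive lit(s) -> Horn
Total Horn clauses = 3.

3


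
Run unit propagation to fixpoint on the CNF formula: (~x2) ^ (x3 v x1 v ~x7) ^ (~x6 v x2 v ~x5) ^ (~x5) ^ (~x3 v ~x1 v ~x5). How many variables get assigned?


Unit propagation repeatedly assigns the literal in any unit clause, then simplifies.
Assignments in order: x2 = F, x5 = F.
No further unit clauses remain.
Total variables assigned = 2.

2


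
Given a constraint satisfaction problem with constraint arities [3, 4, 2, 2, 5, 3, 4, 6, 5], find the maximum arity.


The arities are: 3, 4, 2, 2, 5, 3, 4, 6, 5.
Scan for the maximum value.
Maximum arity = 6.

6


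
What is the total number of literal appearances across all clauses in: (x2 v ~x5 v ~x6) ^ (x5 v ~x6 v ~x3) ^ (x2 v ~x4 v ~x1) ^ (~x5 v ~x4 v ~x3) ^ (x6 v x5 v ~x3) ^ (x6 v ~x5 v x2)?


Clause lengths: 3, 3, 3, 3, 3, 3.
Sum = 3 + 3 + 3 + 3 + 3 + 3 = 18.

18


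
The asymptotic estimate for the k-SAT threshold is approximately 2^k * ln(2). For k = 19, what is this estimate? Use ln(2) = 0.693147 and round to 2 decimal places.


Using the asymptotic formula: threshold ~ 2^k * ln(2).
2^19 = 524288.
524288 * 0.693147 = 363408.65.

363408.65


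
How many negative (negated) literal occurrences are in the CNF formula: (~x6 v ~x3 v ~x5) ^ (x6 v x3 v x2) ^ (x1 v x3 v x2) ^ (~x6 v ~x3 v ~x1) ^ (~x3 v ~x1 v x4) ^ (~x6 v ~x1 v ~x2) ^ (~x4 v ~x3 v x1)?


Scan each clause for negated literals.
Clause 1: 3 negative; Clause 2: 0 negative; Clause 3: 0 negative; Clause 4: 3 negative; Clause 5: 2 negative; Clause 6: 3 negative; Clause 7: 2 negative.
Total negative literal occurrences = 13.

13


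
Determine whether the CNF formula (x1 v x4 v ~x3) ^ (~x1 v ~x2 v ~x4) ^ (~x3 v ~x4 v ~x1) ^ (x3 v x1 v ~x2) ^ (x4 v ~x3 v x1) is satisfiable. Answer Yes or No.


Check all 16 possible truth assignments.
Number of satisfying assignments found: 9.
The formula is satisfiable.

Yes


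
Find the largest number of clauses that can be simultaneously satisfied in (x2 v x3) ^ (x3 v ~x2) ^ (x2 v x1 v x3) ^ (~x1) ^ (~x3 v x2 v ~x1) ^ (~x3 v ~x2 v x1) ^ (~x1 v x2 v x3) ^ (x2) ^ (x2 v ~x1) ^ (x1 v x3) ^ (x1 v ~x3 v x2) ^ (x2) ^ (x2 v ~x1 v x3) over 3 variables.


Enumerate all 8 truth assignments.
For each, count how many of the 13 clauses are satisfied.
The formula is not fully satisfiable, so the maximum is below 13.
Maximum simultaneously satisfiable clauses = 12.

12


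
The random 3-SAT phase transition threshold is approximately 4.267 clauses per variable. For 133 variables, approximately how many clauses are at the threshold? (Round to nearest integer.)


The 3-SAT phase transition occurs at approximately 4.267 clauses per variable.
m = 4.267 * 133 = 567.511.
Rounded to nearest integer: 568.

568


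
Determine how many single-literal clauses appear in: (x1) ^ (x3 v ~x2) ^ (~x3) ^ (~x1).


A unit clause contains exactly one literal.
Unit clauses found: (x1), (~x3), (~x1).
Count = 3.

3


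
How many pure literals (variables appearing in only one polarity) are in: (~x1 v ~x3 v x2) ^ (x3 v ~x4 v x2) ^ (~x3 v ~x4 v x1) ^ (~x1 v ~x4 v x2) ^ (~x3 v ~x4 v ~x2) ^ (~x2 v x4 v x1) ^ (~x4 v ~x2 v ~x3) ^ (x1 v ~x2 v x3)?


A pure literal appears in only one polarity across all clauses.
No pure literals found.
Count = 0.

0


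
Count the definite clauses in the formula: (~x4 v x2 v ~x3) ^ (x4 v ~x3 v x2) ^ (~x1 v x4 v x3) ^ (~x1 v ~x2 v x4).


A definite clause has exactly one positive literal.
Clause 1: 1 positive -> definite
Clause 2: 2 positive -> not definite
Clause 3: 2 positive -> not definite
Clause 4: 1 positive -> definite
Definite clause count = 2.

2


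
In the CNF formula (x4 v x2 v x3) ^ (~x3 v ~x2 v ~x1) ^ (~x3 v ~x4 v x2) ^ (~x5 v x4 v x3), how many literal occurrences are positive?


Scan each clause for unnegated literals.
Clause 1: 3 positive; Clause 2: 0 positive; Clause 3: 1 positive; Clause 4: 2 positive.
Total positive literal occurrences = 6.

6


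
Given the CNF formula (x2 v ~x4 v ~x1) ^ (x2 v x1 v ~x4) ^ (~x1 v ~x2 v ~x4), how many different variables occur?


Identify each distinct variable in the formula.
Variables found: x1, x2, x4.
Total distinct variables = 3.

3


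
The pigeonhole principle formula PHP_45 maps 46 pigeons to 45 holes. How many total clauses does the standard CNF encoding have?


The PHP encoding has two parts:
1) At-least-one-hole clauses: 46 (one per pigeon, each with 45 literals).
2) At-most-one-pigeon-per-hole clauses: 45 holes * C(46,2) = 45 * 1035 = 46575.
Total clauses = 46 + 46575 = 46621.

46621


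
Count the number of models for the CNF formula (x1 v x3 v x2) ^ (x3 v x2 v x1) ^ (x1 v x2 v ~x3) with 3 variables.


Enumerate all 8 truth assignments over 3 variables.
Test each against every clause.
Satisfying assignments found: 6.

6


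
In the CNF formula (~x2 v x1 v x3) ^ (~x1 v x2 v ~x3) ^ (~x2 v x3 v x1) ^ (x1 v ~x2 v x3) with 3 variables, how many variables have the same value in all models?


Find all satisfying assignments: 6 model(s).
Check which variables have the same value in every model.
No variable is fixed across all models.
Backbone size = 0.

0


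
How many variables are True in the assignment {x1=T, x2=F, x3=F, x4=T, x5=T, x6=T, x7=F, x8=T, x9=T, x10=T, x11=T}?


The weight is the number of variables assigned True.
True variables: x1, x4, x5, x6, x8, x9, x10, x11.
Weight = 8.

8


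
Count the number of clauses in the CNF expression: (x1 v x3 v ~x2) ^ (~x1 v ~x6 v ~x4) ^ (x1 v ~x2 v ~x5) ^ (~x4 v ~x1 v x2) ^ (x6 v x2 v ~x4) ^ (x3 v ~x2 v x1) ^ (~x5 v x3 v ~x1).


Each group enclosed in parentheses joined by ^ is one clause.
Counting the conjuncts: 7 clauses.

7


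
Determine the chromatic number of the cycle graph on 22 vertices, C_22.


A cycle on an even number of vertices is bipartite: alternate two colors around the cycle.
Since 22 is even, two colors suffice, and at least two are needed because the graph has edges.
Chromatic number = 2.

2


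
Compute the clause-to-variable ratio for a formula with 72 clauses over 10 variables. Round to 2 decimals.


Clause-to-variable ratio = clauses / variables.
72 / 10 = 7.2.

7.2


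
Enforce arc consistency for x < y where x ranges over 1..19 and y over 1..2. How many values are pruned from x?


For the constraint x < y, x needs a supporting value in y's domain.
x can be at most 1 (one less than y's maximum).
Valid x values from domain: 1 out of 19.
Pruned = 19 - 1 = 18.

18


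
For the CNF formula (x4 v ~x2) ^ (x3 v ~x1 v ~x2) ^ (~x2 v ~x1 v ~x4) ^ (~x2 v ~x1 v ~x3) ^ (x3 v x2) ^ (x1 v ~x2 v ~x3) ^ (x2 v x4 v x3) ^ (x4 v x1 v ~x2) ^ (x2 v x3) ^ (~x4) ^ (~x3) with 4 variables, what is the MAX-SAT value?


Enumerate all 16 truth assignments.
For each, count how many of the 11 clauses are satisfied.
The formula is not fully satisfiable, so the maximum is below 11.
Maximum simultaneously satisfiable clauses = 10.

10


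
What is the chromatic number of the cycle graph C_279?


An odd cycle cannot be 2-colored: alternating two colors around the cycle returns to the start with a conflict.
Since 279 is odd, three colors are required (and three suffice).
Chromatic number = 3.

3


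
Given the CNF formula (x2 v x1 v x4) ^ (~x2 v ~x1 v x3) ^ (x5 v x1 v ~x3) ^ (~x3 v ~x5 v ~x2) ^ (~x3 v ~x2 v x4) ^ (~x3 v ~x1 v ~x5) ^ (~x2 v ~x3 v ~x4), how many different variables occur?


Identify each distinct variable in the formula.
Variables found: x1, x2, x3, x4, x5.
Total distinct variables = 5.

5


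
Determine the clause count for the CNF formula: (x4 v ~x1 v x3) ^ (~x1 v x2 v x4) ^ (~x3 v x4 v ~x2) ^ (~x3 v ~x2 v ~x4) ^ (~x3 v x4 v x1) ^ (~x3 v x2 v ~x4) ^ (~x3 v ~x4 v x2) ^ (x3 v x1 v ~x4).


Each group enclosed in parentheses joined by ^ is one clause.
Counting the conjuncts: 8 clauses.

8


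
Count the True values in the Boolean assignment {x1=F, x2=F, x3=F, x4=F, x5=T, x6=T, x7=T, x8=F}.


The weight is the number of variables assigned True.
True variables: x5, x6, x7.
Weight = 3.

3


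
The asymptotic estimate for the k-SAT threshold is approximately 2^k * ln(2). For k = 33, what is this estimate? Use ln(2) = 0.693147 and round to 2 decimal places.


Using the asymptotic formula: threshold ~ 2^k * ln(2).
2^33 = 8589934592.
8589934592 * 0.693147 = 5954087392.64.

5954087392.64


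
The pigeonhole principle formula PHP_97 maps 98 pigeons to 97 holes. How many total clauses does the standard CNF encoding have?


The PHP encoding has two parts:
1) At-least-one-hole clauses: 98 (one per pigeon, each with 97 literals).
2) At-most-one-pigeon-per-hole clauses: 97 holes * C(98,2) = 97 * 4753 = 461041.
Total clauses = 98 + 461041 = 461139.

461139


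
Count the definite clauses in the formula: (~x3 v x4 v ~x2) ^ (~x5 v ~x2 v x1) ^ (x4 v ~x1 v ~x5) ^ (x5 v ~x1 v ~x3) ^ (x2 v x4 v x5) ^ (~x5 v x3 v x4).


A definite clause has exactly one positive literal.
Clause 1: 1 positive -> definite
Clause 2: 1 positive -> definite
Clause 3: 1 positive -> definite
Clause 4: 1 positive -> definite
Clause 5: 3 positive -> not definite
Clause 6: 2 positive -> not definite
Definite clause count = 4.

4


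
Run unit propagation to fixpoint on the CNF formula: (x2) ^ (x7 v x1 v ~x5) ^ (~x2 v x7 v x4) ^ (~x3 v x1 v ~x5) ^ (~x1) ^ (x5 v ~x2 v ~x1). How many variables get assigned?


Unit propagation repeatedly assigns the literal in any unit clause, then simplifies.
Assignments in order: x2 = T, x1 = F.
No further unit clauses remain.
Total variables assigned = 2.

2


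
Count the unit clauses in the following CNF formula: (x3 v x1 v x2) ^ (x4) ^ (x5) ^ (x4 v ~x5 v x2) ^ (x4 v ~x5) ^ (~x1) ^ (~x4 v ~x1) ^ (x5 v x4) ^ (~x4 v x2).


A unit clause contains exactly one literal.
Unit clauses found: (x4), (x5), (~x1).
Count = 3.

3


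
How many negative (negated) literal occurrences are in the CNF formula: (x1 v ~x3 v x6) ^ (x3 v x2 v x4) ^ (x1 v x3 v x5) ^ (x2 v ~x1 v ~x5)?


Scan each clause for negated literals.
Clause 1: 1 negative; Clause 2: 0 negative; Clause 3: 0 negative; Clause 4: 2 negative.
Total negative literal occurrences = 3.

3


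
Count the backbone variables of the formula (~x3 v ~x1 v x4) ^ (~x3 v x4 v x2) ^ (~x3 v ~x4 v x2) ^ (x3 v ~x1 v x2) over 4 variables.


Find all satisfying assignments: 9 model(s).
Check which variables have the same value in every model.
No variable is fixed across all models.
Backbone size = 0.

0


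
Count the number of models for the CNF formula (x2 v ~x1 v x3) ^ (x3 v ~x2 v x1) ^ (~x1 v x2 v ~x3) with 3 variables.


Enumerate all 8 truth assignments over 3 variables.
Test each against every clause.
Satisfying assignments found: 5.

5


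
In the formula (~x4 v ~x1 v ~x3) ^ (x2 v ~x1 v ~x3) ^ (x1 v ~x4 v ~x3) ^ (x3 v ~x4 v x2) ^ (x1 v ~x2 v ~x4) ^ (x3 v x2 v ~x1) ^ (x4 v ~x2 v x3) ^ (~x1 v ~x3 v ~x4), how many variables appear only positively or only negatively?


A pure literal appears in only one polarity across all clauses.
No pure literals found.
Count = 0.

0


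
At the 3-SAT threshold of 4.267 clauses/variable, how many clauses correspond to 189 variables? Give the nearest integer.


The 3-SAT phase transition occurs at approximately 4.267 clauses per variable.
m = 4.267 * 189 = 806.463.
Rounded to nearest integer: 806.

806


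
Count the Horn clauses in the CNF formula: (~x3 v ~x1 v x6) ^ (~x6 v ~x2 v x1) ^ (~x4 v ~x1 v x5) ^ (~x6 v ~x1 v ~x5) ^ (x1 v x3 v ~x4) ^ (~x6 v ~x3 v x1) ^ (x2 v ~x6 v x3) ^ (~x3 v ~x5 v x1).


A Horn clause has at most one positive literal.
Clause 1: 1 positive lit(s) -> Horn
Clause 2: 1 positive lit(s) -> Horn
Clause 3: 1 positive lit(s) -> Horn
Clause 4: 0 positive lit(s) -> Horn
Clause 5: 2 positive lit(s) -> not Horn
Clause 6: 1 positive lit(s) -> Horn
Clause 7: 2 positive lit(s) -> not Horn
Clause 8: 1 positive lit(s) -> Horn
Total Horn clauses = 6.

6


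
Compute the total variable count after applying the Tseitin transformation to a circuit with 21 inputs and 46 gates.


The Tseitin transformation introduces one auxiliary variable per gate.
Total variables = inputs + gates = 21 + 46 = 67.

67


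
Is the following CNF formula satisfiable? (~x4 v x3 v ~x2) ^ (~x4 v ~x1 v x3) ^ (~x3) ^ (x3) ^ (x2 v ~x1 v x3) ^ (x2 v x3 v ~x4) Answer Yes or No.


Check all 16 possible truth assignments.
Number of satisfying assignments found: 0.
The formula is unsatisfiable.

No


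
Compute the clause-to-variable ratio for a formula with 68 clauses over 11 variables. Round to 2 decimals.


Clause-to-variable ratio = clauses / variables.
68 / 11 = 6.18.

6.18


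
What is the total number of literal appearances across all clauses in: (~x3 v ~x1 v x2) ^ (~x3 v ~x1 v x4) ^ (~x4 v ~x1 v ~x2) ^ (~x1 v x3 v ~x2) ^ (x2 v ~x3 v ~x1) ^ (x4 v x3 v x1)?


Clause lengths: 3, 3, 3, 3, 3, 3.
Sum = 3 + 3 + 3 + 3 + 3 + 3 = 18.

18


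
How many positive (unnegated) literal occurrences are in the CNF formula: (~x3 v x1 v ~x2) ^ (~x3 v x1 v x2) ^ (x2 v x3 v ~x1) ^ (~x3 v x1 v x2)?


Scan each clause for unnegated literals.
Clause 1: 1 positive; Clause 2: 2 positive; Clause 3: 2 positive; Clause 4: 2 positive.
Total positive literal occurrences = 7.

7


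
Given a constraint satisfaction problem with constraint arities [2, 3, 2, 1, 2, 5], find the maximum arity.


The arities are: 2, 3, 2, 1, 2, 5.
Scan for the maximum value.
Maximum arity = 5.

5


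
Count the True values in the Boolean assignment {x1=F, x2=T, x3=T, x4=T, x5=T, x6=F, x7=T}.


The weight is the number of variables assigned True.
True variables: x2, x3, x4, x5, x7.
Weight = 5.

5


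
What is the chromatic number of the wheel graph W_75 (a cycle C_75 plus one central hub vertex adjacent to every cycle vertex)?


W_75 consists of the cycle C_75 together with a hub vertex adjacent to every cycle vertex.
The cycle C_75 needs 3 colors (odd cycle -> 3).
The hub is adjacent to every cycle vertex, so it must receive a new color distinct from all of them.
Chromatic number = 3 + 1 = 4.

4


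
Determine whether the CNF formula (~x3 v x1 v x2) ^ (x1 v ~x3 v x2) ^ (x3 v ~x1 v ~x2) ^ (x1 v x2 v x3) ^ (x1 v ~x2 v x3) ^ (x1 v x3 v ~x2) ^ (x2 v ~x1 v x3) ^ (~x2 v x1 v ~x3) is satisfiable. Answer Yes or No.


Check all 8 possible truth assignments.
Number of satisfying assignments found: 2.
The formula is satisfiable.

Yes


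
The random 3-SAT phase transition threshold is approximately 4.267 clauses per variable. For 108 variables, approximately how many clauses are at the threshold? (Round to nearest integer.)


The 3-SAT phase transition occurs at approximately 4.267 clauses per variable.
m = 4.267 * 108 = 460.836.
Rounded to nearest integer: 461.

461


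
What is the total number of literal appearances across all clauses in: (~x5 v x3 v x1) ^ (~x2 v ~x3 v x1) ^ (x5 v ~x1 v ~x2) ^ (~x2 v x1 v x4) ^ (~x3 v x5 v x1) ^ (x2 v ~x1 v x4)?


Clause lengths: 3, 3, 3, 3, 3, 3.
Sum = 3 + 3 + 3 + 3 + 3 + 3 = 18.

18


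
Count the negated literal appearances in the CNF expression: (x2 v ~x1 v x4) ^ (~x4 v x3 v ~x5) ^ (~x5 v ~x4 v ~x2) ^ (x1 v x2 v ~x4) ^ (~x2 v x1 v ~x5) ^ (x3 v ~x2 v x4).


Scan each clause for negated literals.
Clause 1: 1 negative; Clause 2: 2 negative; Clause 3: 3 negative; Clause 4: 1 negative; Clause 5: 2 negative; Clause 6: 1 negative.
Total negative literal occurrences = 10.

10


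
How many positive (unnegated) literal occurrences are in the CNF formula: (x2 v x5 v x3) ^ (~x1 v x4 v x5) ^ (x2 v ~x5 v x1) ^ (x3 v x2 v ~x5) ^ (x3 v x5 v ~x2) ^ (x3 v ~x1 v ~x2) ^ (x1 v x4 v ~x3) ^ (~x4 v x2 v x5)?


Scan each clause for unnegated literals.
Clause 1: 3 positive; Clause 2: 2 positive; Clause 3: 2 positive; Clause 4: 2 positive; Clause 5: 2 positive; Clause 6: 1 positive; Clause 7: 2 positive; Clause 8: 2 positive.
Total positive literal occurrences = 16.

16


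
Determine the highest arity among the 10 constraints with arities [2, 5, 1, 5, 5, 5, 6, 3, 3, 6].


The arities are: 2, 5, 1, 5, 5, 5, 6, 3, 3, 6.
Scan for the maximum value.
Maximum arity = 6.

6


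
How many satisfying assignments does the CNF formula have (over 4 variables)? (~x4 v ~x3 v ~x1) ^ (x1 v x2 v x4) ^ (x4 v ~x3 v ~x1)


Enumerate all 16 truth assignments over 4 variables.
Test each against every clause.
Satisfying assignments found: 10.

10


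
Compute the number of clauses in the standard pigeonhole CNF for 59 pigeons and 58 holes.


The PHP encoding has two parts:
1) At-least-one-hole clauses: 59 (one per pigeon, each with 58 literals).
2) At-most-one-pigeon-per-hole clauses: 58 holes * C(59,2) = 58 * 1711 = 99238.
Total clauses = 59 + 99238 = 99297.

99297


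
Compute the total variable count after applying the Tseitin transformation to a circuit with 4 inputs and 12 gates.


The Tseitin transformation introduces one auxiliary variable per gate.
Total variables = inputs + gates = 4 + 12 = 16.

16


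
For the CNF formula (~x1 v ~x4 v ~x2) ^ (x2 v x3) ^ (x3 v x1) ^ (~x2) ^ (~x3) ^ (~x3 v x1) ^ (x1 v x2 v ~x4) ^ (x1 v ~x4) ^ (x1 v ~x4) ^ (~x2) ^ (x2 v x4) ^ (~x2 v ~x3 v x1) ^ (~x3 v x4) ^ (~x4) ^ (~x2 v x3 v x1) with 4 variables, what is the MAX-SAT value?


Enumerate all 16 truth assignments.
For each, count how many of the 15 clauses are satisfied.
The formula is not fully satisfiable, so the maximum is below 15.
Maximum simultaneously satisfiable clauses = 13.

13


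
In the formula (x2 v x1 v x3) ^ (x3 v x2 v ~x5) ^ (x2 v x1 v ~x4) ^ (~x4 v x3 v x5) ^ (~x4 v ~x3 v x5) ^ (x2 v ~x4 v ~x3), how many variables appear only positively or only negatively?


A pure literal appears in only one polarity across all clauses.
Pure literals: x1 (positive only), x2 (positive only), x4 (negative only).
Count = 3.

3


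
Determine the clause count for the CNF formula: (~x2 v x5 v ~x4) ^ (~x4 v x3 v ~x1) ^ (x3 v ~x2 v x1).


Each group enclosed in parentheses joined by ^ is one clause.
Counting the conjuncts: 3 clauses.

3


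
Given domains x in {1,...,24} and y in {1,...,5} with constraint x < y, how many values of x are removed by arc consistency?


For the constraint x < y, x needs a supporting value in y's domain.
x can be at most 4 (one less than y's maximum).
Valid x values from domain: 4 out of 24.
Pruned = 24 - 4 = 20.

20


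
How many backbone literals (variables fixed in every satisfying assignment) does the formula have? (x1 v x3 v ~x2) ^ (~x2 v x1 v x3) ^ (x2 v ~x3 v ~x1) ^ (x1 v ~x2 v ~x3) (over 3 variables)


Find all satisfying assignments: 5 model(s).
Check which variables have the same value in every model.
No variable is fixed across all models.
Backbone size = 0.

0


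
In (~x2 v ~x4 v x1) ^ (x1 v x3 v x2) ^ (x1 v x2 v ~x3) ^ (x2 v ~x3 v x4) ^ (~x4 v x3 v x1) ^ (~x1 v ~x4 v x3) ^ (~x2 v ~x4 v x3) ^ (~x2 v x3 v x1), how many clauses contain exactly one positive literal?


A definite clause has exactly one positive literal.
Clause 1: 1 positive -> definite
Clause 2: 3 positive -> not definite
Clause 3: 2 positive -> not definite
Clause 4: 2 positive -> not definite
Clause 5: 2 positive -> not definite
Clause 6: 1 positive -> definite
Clause 7: 1 positive -> definite
Clause 8: 2 positive -> not definite
Definite clause count = 3.

3


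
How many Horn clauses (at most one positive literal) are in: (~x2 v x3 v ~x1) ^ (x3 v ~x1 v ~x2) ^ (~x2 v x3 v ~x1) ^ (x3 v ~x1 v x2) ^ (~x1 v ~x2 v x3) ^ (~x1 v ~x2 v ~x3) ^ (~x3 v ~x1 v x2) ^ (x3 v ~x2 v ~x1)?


A Horn clause has at most one positive literal.
Clause 1: 1 positive lit(s) -> Horn
Clause 2: 1 positive lit(s) -> Horn
Clause 3: 1 positive lit(s) -> Horn
Clause 4: 2 positive lit(s) -> not Horn
Clause 5: 1 positive lit(s) -> Horn
Clause 6: 0 positive lit(s) -> Horn
Clause 7: 1 positive lit(s) -> Horn
Clause 8: 1 positive lit(s) -> Horn
Total Horn clauses = 7.

7


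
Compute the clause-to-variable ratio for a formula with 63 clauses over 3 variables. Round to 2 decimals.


Clause-to-variable ratio = clauses / variables.
63 / 3 = 21.0.

21.0


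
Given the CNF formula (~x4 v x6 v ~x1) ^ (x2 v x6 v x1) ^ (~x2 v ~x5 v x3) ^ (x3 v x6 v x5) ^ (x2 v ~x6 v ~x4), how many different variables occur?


Identify each distinct variable in the formula.
Variables found: x1, x2, x3, x4, x5, x6.
Total distinct variables = 6.

6


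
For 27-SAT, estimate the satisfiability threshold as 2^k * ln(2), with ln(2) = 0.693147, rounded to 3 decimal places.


Using the asymptotic formula: threshold ~ 2^k * ln(2).
2^27 = 134217728.
134217728 * 0.693147 = 93032615.51.

93032615.51


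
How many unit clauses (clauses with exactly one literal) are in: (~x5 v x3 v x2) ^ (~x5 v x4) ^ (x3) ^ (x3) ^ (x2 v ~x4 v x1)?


A unit clause contains exactly one literal.
Unit clauses found: (x3), (x3).
Count = 2.

2


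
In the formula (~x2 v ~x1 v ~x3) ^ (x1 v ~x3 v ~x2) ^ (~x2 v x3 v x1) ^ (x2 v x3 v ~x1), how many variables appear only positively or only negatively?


A pure literal appears in only one polarity across all clauses.
No pure literals found.
Count = 0.

0


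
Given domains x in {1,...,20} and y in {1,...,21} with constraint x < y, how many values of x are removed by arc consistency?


For the constraint x < y, x needs a supporting value in y's domain.
x can be at most 20 (one less than y's maximum).
Valid x values from domain: 20 out of 20.
Pruned = 20 - 20 = 0.

0


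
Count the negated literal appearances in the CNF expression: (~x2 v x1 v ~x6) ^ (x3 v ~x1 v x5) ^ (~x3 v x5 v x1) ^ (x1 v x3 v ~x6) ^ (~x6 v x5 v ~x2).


Scan each clause for negated literals.
Clause 1: 2 negative; Clause 2: 1 negative; Clause 3: 1 negative; Clause 4: 1 negative; Clause 5: 2 negative.
Total negative literal occurrences = 7.

7


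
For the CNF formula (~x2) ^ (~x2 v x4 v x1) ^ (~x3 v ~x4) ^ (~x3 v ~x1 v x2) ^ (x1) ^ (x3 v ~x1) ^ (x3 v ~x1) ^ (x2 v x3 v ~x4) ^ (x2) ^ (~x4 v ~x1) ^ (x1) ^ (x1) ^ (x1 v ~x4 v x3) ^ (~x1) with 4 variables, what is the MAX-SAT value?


Enumerate all 16 truth assignments.
For each, count how many of the 14 clauses are satisfied.
The formula is not fully satisfiable, so the maximum is below 14.
Maximum simultaneously satisfiable clauses = 12.

12


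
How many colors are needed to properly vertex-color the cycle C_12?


A cycle on an even number of vertices is bipartite: alternate two colors around the cycle.
Since 12 is even, two colors suffice, and at least two are needed because the graph has edges.
Chromatic number = 2.

2


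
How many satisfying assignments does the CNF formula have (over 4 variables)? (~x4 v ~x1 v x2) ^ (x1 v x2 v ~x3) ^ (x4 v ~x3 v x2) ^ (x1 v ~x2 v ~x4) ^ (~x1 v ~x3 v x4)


Enumerate all 16 truth assignments over 4 variables.
Test each against every clause.
Satisfying assignments found: 8.

8


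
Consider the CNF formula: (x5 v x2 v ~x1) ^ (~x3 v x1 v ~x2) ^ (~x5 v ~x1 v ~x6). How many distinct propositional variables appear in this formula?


Identify each distinct variable in the formula.
Variables found: x1, x2, x3, x5, x6.
Total distinct variables = 5.

5


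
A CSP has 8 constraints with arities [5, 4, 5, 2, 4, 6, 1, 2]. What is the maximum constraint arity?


The arities are: 5, 4, 5, 2, 4, 6, 1, 2.
Scan for the maximum value.
Maximum arity = 6.

6


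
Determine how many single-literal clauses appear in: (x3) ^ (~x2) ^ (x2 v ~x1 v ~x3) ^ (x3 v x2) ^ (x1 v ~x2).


A unit clause contains exactly one literal.
Unit clauses found: (x3), (~x2).
Count = 2.

2


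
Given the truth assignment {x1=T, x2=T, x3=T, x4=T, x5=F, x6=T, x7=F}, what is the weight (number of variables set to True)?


The weight is the number of variables assigned True.
True variables: x1, x2, x3, x4, x6.
Weight = 5.

5


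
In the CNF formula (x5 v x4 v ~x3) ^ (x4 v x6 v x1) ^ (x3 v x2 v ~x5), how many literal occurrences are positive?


Scan each clause for unnegated literals.
Clause 1: 2 positive; Clause 2: 3 positive; Clause 3: 2 positive.
Total positive literal occurrences = 7.

7


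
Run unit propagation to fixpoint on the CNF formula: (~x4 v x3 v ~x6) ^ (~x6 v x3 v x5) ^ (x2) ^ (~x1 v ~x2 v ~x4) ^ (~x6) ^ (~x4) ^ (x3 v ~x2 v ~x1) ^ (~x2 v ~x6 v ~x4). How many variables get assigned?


Unit propagation repeatedly assigns the literal in any unit clause, then simplifies.
Assignments in order: x2 = T, x6 = F, x4 = F.
No further unit clauses remain.
Total variables assigned = 3.

3


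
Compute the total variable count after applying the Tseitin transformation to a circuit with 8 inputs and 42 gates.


The Tseitin transformation introduces one auxiliary variable per gate.
Total variables = inputs + gates = 8 + 42 = 50.

50


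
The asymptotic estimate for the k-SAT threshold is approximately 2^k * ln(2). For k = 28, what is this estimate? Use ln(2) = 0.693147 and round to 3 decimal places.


Using the asymptotic formula: threshold ~ 2^k * ln(2).
2^28 = 268435456.
268435456 * 0.693147 = 186065231.02.

186065231.02


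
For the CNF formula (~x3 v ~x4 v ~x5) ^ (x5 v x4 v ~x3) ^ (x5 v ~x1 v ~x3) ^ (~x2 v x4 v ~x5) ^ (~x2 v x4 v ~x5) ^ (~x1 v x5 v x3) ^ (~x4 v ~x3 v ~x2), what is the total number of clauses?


Each group enclosed in parentheses joined by ^ is one clause.
Counting the conjuncts: 7 clauses.

7


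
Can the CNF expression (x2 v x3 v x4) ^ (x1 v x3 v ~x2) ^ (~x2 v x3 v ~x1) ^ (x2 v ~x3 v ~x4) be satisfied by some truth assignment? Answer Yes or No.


Check all 16 possible truth assignments.
Number of satisfying assignments found: 8.
The formula is satisfiable.

Yes


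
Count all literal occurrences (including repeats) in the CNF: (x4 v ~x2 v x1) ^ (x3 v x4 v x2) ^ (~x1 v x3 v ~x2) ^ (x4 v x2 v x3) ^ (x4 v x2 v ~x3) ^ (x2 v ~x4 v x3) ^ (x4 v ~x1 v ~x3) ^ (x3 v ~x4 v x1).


Clause lengths: 3, 3, 3, 3, 3, 3, 3, 3.
Sum = 3 + 3 + 3 + 3 + 3 + 3 + 3 + 3 = 24.

24


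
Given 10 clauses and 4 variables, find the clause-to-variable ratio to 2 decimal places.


Clause-to-variable ratio = clauses / variables.
10 / 4 = 2.5.

2.5


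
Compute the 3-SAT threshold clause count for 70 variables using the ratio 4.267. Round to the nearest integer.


The 3-SAT phase transition occurs at approximately 4.267 clauses per variable.
m = 4.267 * 70 = 298.69.
Rounded to nearest integer: 299.

299


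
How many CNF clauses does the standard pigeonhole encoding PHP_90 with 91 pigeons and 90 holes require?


The PHP encoding has two parts:
1) At-least-one-hole clauses: 91 (one per pigeon, each with 90 literals).
2) At-most-one-pigeon-per-hole clauses: 90 holes * C(91,2) = 90 * 4095 = 368550.
Total clauses = 91 + 368550 = 368641.

368641


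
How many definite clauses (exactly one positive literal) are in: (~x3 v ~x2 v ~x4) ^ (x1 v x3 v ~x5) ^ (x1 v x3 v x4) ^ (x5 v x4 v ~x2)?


A definite clause has exactly one positive literal.
Clause 1: 0 positive -> not definite
Clause 2: 2 positive -> not definite
Clause 3: 3 positive -> not definite
Clause 4: 2 positive -> not definite
Definite clause count = 0.

0


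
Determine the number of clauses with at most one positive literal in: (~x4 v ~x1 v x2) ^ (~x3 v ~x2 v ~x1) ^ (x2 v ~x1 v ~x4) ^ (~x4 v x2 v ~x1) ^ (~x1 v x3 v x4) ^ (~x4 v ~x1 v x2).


A Horn clause has at most one positive literal.
Clause 1: 1 positive lit(s) -> Horn
Clause 2: 0 positive lit(s) -> Horn
Clause 3: 1 positive lit(s) -> Horn
Clause 4: 1 positive lit(s) -> Horn
Clause 5: 2 positive lit(s) -> not Horn
Clause 6: 1 positive lit(s) -> Horn
Total Horn clauses = 5.

5


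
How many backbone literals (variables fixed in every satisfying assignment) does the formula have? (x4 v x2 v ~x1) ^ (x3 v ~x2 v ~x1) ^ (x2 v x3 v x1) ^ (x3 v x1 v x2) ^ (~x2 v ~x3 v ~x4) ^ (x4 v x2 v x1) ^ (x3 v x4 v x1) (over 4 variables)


Find all satisfying assignments: 6 model(s).
Check which variables have the same value in every model.
No variable is fixed across all models.
Backbone size = 0.

0


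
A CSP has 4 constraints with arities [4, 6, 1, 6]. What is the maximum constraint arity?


The arities are: 4, 6, 1, 6.
Scan for the maximum value.
Maximum arity = 6.

6


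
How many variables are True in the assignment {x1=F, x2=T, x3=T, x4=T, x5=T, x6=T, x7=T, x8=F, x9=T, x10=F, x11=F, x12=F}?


The weight is the number of variables assigned True.
True variables: x2, x3, x4, x5, x6, x7, x9.
Weight = 7.

7


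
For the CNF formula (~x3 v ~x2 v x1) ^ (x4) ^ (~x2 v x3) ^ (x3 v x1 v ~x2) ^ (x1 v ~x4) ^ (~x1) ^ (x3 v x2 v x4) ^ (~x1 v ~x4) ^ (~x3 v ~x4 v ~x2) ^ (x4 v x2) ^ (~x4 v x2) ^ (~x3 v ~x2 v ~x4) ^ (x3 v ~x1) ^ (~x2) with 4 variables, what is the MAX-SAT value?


Enumerate all 16 truth assignments.
For each, count how many of the 14 clauses are satisfied.
The formula is not fully satisfiable, so the maximum is below 14.
Maximum simultaneously satisfiable clauses = 12.

12


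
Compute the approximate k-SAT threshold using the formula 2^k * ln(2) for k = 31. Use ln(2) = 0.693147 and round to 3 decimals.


Using the asymptotic formula: threshold ~ 2^k * ln(2).
2^31 = 2147483648.
2147483648 * 0.693147 = 1488521848.16.

1488521848.16


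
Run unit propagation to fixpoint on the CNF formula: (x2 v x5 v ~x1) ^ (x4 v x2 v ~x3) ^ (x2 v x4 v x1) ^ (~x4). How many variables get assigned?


Unit propagation repeatedly assigns the literal in any unit clause, then simplifies.
Assignments in order: x4 = F.
No further unit clauses remain.
Total variables assigned = 1.

1


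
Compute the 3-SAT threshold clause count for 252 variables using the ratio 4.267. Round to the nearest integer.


The 3-SAT phase transition occurs at approximately 4.267 clauses per variable.
m = 4.267 * 252 = 1075.284.
Rounded to nearest integer: 1075.

1075


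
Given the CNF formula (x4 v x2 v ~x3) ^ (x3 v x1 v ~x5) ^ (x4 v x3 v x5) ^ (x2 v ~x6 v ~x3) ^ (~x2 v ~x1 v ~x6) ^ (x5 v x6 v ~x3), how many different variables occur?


Identify each distinct variable in the formula.
Variables found: x1, x2, x3, x4, x5, x6.
Total distinct variables = 6.

6


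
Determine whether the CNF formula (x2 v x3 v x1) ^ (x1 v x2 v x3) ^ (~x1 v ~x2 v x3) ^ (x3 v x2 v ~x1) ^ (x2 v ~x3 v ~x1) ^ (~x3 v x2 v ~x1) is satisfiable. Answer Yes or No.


Check all 8 possible truth assignments.
Number of satisfying assignments found: 4.
The formula is satisfiable.

Yes


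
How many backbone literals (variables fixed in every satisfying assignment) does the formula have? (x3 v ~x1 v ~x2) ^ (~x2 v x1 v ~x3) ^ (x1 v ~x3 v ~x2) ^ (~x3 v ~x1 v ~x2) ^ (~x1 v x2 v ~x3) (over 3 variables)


Find all satisfying assignments: 4 model(s).
Check which variables have the same value in every model.
No variable is fixed across all models.
Backbone size = 0.

0


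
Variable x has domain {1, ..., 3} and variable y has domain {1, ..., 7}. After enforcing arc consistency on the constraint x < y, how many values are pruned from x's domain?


For the constraint x < y, x needs a supporting value in y's domain.
x can be at most 6 (one less than y's maximum).
Valid x values from domain: 3 out of 3.
Pruned = 3 - 3 = 0.

0


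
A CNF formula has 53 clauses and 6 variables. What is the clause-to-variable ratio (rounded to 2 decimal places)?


Clause-to-variable ratio = clauses / variables.
53 / 6 = 8.83.

8.83


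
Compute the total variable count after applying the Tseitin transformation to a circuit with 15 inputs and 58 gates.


The Tseitin transformation introduces one auxiliary variable per gate.
Total variables = inputs + gates = 15 + 58 = 73.

73


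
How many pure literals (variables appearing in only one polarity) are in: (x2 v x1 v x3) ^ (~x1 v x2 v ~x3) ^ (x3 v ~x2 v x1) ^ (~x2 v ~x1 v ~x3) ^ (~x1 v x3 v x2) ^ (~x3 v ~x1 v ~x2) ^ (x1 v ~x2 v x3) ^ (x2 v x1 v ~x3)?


A pure literal appears in only one polarity across all clauses.
No pure literals found.
Count = 0.

0


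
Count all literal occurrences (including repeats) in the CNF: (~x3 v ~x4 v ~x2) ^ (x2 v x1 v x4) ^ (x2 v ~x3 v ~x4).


Clause lengths: 3, 3, 3.
Sum = 3 + 3 + 3 = 9.

9


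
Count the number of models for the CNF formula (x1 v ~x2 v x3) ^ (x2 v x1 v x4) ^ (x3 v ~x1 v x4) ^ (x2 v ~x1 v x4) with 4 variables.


Enumerate all 16 truth assignments over 4 variables.
Test each against every clause.
Satisfying assignments found: 9.

9
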